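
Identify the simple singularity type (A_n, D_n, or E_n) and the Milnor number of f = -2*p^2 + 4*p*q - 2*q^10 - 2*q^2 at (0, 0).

Type A_9, Milnor number mu = 9.

The Hessian of f at 0 is [[-4, 4], [4, -4]] with rank 1, so corank 1. A Groebner basis of the Jacobian ideal J(f) in C{p,q} is {q^9, p - q}; counting standard monomials gives mu = 9. Corank 1: A-series; mu = 9 gives A_9.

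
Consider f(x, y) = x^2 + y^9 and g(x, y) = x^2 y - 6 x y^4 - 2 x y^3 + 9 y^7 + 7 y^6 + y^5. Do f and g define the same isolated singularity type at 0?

No.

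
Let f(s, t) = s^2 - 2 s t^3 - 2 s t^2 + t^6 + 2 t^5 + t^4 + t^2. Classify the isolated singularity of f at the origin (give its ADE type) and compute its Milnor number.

Type A_1, Milnor number mu = 1.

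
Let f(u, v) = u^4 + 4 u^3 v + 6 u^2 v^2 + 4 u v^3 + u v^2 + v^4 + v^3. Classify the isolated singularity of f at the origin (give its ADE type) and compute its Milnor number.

Type D5, Milnor number mu = 5.

The Hessian of f at 0 is [[0, 0], [0, 0]] with rank 0, so corank 2. A Groebner basis of the Jacobian ideal J(f) in C{u,v} is {u^3 + v^2/4, v^3, u*v + v^2}; counting standard monomials gives mu = 5. Corank 2; j^3 = v^2*(u + v) has shape L^2 M (L != M), so D-series; mu = 5 gives D_5.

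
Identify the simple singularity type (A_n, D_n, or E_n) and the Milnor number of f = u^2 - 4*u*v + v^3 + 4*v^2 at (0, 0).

Type A2, Milnor number mu = 2.

The Hessian of f at 0 is [[2, -4], [-4, 8]] with rank 1, so corank 1. A Groebner basis of the Jacobian ideal J(f) in C{u,v} is {v^2, u - 2*v}; counting standard monomials gives mu = 2. Corank 1: A-series; mu = 2 gives A_2.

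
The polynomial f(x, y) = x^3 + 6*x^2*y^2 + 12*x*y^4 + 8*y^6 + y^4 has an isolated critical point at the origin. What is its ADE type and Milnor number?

The Hessian of f at 0 has rank 0. Corank 2; j^3 = x^3 is a perfect cube, so E-series; the 4-jet and mu = 6 give E_6.

Type E_6, Milnor number mu = 6.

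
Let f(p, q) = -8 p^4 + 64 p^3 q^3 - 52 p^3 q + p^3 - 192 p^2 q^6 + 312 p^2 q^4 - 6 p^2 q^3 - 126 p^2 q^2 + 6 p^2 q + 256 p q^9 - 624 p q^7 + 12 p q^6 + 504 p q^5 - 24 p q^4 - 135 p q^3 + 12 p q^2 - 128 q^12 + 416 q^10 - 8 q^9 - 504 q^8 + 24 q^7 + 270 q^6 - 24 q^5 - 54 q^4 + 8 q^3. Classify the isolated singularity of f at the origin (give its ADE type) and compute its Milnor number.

Type E_7, Milnor number mu = 7.

The Hessian of f at 0 is [[0, 0], [0, 0]] with rank 0, so corank 2. A Groebner basis of the Jacobian ideal J(f) in C{p,q} is {3*p^2/4 + 3*p*q + q^4 + q^3/4 + 3*q^2, p^3 - 21*p^2/2 - 42*p*q + 9*q^3/2 - 42*q^2, p^2*q + 15*p^2/4 + 15*p*q - 11*q^3/4 + 15*q^2, -p^2 + p*q^2 - 4*p*q + 5*q^3/3 - 4*q^2}; counting standard monomials gives mu = 7. Corank 2; j^3 = (p + 2*q)^3 is a perfect cube, so E-series; the 4-jet and mu = 7 give E_7.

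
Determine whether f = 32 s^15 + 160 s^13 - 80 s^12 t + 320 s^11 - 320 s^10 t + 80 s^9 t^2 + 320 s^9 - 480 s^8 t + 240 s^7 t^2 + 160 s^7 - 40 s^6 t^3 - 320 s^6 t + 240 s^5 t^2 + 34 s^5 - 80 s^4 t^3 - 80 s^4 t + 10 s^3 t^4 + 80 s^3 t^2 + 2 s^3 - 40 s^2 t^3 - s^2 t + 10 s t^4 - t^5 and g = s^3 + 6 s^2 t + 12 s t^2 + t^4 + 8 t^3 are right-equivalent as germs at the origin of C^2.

The Hessian of f at 0 is [[0, 0], [0, 0]] with rank 0, so corank 2. A Groebner basis of the Jacobian ideal J(f) in C{s,t} is {s*t/10 + t^4, s*t^2, s^2 - s*t/2}; counting standard monomials gives mu = 6. Corank 2; j^3 = s^2*(2*s - t) has shape L^2 M (L != M), so D-series; mu = 6 gives D_6. The Hessian of g at 0 is [[0, 0], [0, 0]] with rank 0, so corank 2. A Groebner basis of the Jacobian ideal J(g) in C{s,t} is {t^3, s^2 + 4*s*t + 4*t^2}; counting standard monomials gives mu = 6. Corank 2; j^3 = (s + 2*t)^3 is a perfect cube, so E-series; the 4-jet and mu = 6 give E_6. f is D_6 but g is E_6, hence not right-equivalent.

No.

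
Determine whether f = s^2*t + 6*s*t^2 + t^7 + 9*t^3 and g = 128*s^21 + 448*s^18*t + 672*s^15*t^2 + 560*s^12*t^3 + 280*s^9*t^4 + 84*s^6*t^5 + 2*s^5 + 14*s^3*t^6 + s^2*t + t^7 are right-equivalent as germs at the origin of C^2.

Yes.

The Hessian of f at 0 has rank 0. Corank 2; j^3 = t*(s + 3*t)^2 has shape L^2 M (L != M), so D-series; mu = 8 gives D_8. The Hessian of g at 0 has rank 0. Corank 2; j^3 = s^2*t has shape L^2 M (L != M), so D-series; mu = 8 gives D_8. Both have type D_8, hence right-equivalent.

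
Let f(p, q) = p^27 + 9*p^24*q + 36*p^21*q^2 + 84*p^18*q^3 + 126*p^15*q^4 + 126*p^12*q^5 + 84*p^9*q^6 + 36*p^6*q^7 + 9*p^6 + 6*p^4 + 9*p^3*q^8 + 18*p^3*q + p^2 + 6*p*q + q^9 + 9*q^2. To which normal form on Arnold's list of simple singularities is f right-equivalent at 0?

The Hessian of f at 0 is [[2, 6], [6, 18]] with rank 1, so corank 1. A Groebner basis of the Jacobian ideal J(f) in C{p,q} is {2*p^2/81 + p*q^3 + 5*p*q/27 + q^2/3, -p^2/81 - 7*p*q/81 + q^4 - 4*q^2/27, p^3 + p/3 + q, p^2*q + 3*p*q^2 - p/27 + 3*q^3 - q/9}; counting standard monomials gives mu = 8. Corank 1: A-series; mu = 8 gives A_8.

A8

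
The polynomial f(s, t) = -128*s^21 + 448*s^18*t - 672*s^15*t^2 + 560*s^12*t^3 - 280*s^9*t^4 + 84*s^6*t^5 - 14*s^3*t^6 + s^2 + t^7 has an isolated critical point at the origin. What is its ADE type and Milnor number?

Type A_6, Milnor number mu = 6.

The Hessian of f at 0 is [[2, 0], [0, 0]] with rank 1, so corank 1. A Groebner basis of the Jacobian ideal J(f) in C{s,t} is {t^6, s}; counting standard monomials gives mu = 6. Corank 1: A-series; mu = 6 gives A_6.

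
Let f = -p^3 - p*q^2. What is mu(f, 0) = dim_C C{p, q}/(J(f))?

The Hessian of f at 0 is [[0, 0], [0, 0]] with rank 0, so corank 2. A Groebner basis of the Jacobian ideal J(f) in C{p,q} is {q^3, p^2 + q^2/3, p*q}; counting standard monomials gives mu = 4. Corank 2; j^3 = -p*(p^2 + q^2) splits into three distinct lines over C (the quadratic factor has nonzero discriminant), so D_4.

4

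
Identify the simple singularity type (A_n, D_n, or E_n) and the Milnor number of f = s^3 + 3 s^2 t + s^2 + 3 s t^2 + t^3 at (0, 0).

Type A_2, Milnor number mu = 2.

The Hessian of f at 0 has rank 1. Corank 1: A-series; mu = 2 gives A_2.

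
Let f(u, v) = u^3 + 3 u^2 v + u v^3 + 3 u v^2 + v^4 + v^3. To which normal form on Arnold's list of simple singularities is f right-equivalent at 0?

E_7

The Hessian of f at 0 has rank 0. Corank 2; j^3 = (u + v)^3 is a perfect cube, so E-series; the 4-jet and mu = 7 give E_7.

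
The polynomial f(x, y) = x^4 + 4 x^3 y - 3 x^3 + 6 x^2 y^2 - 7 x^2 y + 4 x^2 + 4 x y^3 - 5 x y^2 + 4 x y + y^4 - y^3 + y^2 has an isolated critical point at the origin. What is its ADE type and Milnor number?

Type A_{2}, Milnor number mu = 2.

The Hessian of f at 0 is [[8, 4], [4, 2]] with rank 1, so corank 1. A Groebner basis of the Jacobian ideal J(f) in C{x,y} is {y^2, x + y/2}; counting standard monomials gives mu = 2. Corank 1: A-series; mu = 2 gives A_2.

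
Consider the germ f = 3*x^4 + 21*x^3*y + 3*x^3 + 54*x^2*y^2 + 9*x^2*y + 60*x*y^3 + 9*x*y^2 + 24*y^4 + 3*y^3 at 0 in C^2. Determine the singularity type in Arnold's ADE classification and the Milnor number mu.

Type E_{7}, Milnor number mu = 7.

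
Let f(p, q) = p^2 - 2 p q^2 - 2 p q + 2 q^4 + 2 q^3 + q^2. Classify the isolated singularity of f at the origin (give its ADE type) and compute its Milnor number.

The Hessian of f at 0 is [[2, -2], [-2, 2]] with rank 1, so corank 1. A Groebner basis of the Jacobian ideal J(f) in C{p,q} is {p^2 - p + q, p*q - p + q, -p + q^2 + q}; counting standard monomials gives mu = 3. Corank 1: A-series; mu = 3 gives A_3.

Type A_{3}, Milnor number mu = 3.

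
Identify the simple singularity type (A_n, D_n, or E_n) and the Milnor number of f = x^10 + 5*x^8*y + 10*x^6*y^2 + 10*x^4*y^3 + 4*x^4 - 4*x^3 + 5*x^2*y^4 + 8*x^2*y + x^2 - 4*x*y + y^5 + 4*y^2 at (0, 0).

The Hessian of f at 0 is [[2, -4], [-4, 8]] with rank 1, so corank 1. A Groebner basis of the Jacobian ideal J(f) in C{x,y} is {-x/64 + y^3 + y^2/8 + y/32, x^2 - x/2 + y, x*y - x/8 - y^2 + y/4}; counting standard monomials gives mu = 4. Corank 1: A-series; mu = 4 gives A_4.

Type A_{4}, Milnor number mu = 4.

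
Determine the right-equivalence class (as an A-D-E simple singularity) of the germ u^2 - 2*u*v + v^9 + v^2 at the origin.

A_{8}

The Hessian of f at 0 has rank 1. Corank 1: A-series; mu = 8 gives A_8.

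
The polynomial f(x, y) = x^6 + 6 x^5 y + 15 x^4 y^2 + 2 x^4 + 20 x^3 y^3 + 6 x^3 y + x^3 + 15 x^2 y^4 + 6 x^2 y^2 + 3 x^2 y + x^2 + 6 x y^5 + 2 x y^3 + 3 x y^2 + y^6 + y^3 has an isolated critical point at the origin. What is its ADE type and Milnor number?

Type A_{2}, Milnor number mu = 2.

The Hessian of f at 0 has rank 1. Corank 1: A-series; mu = 2 gives A_2.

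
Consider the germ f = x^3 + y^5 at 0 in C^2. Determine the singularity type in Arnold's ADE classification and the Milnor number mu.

The Hessian of f at 0 is [[0, 0], [0, 0]] with rank 0, so corank 2. A Groebner basis of the Jacobian ideal J(f) in C{x,y} is {y^4, x^2}; counting standard monomials gives mu = 8. Corank 2; j^3 = x^3 is a perfect cube, so E-series; the 5-jet and mu = 8 give E_8.

Type E_{8}, Milnor number mu = 8.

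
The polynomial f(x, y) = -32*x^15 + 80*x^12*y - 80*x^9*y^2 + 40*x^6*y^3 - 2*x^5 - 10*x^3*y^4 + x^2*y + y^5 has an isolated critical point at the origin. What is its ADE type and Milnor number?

The Hessian of f at 0 has rank 0. Corank 2; j^3 = x^2*y has shape L^2 M (L != M), so D-series; mu = 6 gives D_6.

Type D_{6}, Milnor number mu = 6.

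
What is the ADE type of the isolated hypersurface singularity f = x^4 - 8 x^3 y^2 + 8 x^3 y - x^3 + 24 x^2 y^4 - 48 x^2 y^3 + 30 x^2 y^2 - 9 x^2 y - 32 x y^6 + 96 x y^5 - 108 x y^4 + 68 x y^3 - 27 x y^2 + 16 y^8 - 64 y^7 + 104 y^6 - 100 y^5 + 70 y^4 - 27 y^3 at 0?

E_6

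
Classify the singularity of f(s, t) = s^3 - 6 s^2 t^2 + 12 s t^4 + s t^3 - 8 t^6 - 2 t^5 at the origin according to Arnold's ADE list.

E_{7}

The Hessian of f at 0 is [[0, 0], [0, 0]] with rank 0, so corank 2. A Groebner basis of the Jacobian ideal J(f) in C{s,t} is {-s^2/4 + t^4 - t^3/12, s^3, s^2*t + s^2/12 + t^3/36, -s^2/2 + s*t^2 - t^3/6}; counting standard monomials gives mu = 7. Corank 2; j^3 = s^3 is a perfect cube, so E-series; the 4-jet and mu = 7 give E_7.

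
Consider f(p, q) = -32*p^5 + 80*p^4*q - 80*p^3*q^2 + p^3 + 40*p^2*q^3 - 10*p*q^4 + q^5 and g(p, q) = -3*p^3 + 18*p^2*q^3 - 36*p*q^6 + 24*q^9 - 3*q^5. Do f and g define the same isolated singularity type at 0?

The Hessian of f at 0 has rank 0. Corank 2; j^3 = p^3 is a perfect cube, so E-series; the 5-jet and mu = 8 give E_8. The Hessian of g at 0 has rank 0. Corank 2; j^3 = -3*p^3 is a perfect cube, so E-series; the 5-jet and mu = 8 give E_8. Both have type E_8, hence right-equivalent.

Yes.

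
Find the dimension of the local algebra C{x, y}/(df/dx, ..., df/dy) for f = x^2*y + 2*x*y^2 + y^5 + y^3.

6

The Hessian of f at 0 has rank 0. Corank 2; j^3 = y*(x + y)^2 has shape L^2 M (L != M), so D-series; mu = 6 gives D_6.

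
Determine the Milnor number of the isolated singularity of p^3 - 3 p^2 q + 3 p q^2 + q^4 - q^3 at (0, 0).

6

The Hessian of f at 0 is [[0, 0], [0, 0]] with rank 0, so corank 2. A Groebner basis of the Jacobian ideal J(f) in C{p,q} is {q^3, p^2 - 2*p*q + q^2}; counting standard monomials gives mu = 6. Corank 2; j^3 = (p - q)^3 is a perfect cube, so E-series; the 4-jet and mu = 6 give E_6.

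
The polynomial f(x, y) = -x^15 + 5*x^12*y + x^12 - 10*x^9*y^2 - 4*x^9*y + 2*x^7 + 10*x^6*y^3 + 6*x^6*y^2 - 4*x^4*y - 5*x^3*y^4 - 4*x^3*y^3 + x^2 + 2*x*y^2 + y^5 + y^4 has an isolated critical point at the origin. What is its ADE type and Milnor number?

The Hessian of f at 0 is [[2, 0], [0, 0]] with rank 1, so corank 1. A Groebner basis of the Jacobian ideal J(f) in C{x,y} is {x^2, x + y^2}; counting standard monomials gives mu = 4. Corank 1: A-series; mu = 4 gives A_4.

Type A_{4}, Milnor number mu = 4.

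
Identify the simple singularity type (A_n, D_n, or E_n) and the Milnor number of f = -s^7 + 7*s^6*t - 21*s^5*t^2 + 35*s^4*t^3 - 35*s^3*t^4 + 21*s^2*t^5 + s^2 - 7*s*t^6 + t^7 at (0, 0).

Type A_{6}, Milnor number mu = 6.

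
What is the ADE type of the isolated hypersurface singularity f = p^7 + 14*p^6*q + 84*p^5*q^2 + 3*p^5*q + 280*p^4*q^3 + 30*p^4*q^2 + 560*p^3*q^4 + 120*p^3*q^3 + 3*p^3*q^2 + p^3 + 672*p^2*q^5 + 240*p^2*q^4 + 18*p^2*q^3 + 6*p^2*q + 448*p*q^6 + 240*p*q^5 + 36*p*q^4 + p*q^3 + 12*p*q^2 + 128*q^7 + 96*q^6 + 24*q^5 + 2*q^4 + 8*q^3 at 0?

The Hessian of f at 0 is [[0, 0], [0, 0]] with rank 0, so corank 2. A Groebner basis of the Jacobian ideal J(f) in C{p,q} is {p^3 + 6*p^2*q + 48*p^2 + 192*p*q + 192*q^2, -6*p^2 + p*q^2 - 24*p*q - 24*q^2, 3*p^2 + 12*p*q + q^3 + 12*q^2}; counting standard monomials gives mu = 7. Corank 2; j^3 = (p + 2*q)^3 is a perfect cube, so E-series; the 4-jet and mu = 7 give E_7.

E7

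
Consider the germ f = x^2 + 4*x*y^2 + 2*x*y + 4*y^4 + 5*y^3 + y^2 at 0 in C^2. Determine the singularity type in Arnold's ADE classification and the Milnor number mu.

The Hessian of f at 0 has rank 1. Corank 1: A-series; mu = 2 gives A_2.

Type A2, Milnor number mu = 2.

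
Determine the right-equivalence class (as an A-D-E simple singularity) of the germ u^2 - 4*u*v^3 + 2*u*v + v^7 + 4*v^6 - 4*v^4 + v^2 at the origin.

A_{6}

The Hessian of f at 0 is [[2, 2], [2, 2]] with rank 1, so corank 1. A Groebner basis of the Jacobian ideal J(f) in C{u,v} is {-u/2 + v^3 - v/2, u^2 + 2*u*v + v^2}; counting standard monomials gives mu = 6. Corank 1: A-series; mu = 6 gives A_6.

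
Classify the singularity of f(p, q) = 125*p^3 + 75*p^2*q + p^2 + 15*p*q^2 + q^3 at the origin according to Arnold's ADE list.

A2

The Hessian of f at 0 has rank 1. Corank 1: A-series; mu = 2 gives A_2.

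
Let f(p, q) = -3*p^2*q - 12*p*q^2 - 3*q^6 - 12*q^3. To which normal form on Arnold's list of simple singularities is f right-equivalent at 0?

D7

The Hessian of f at 0 has rank 0. Corank 2; j^3 = -3*q*(p + 2*q)^2 has shape L^2 M (L != M), so D-series; mu = 7 gives D_7.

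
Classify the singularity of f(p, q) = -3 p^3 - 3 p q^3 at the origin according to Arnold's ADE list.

E_7

The Hessian of f at 0 has rank 0. Corank 2; j^3 = -3*p^3 is a perfect cube, so E-series; the 4-jet and mu = 7 give E_7.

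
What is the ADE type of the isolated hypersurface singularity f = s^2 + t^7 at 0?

The Hessian of f at 0 is [[2, 0], [0, 0]] with rank 1, so corank 1. A Groebner basis of the Jacobian ideal J(f) in C{s,t} is {t^6, s}; counting standard monomials gives mu = 6. Corank 1: A-series; mu = 6 gives A_6.

A_{6}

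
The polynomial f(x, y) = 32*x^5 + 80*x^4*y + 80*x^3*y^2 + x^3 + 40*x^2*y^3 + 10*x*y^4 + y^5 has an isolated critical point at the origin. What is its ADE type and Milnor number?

Type E_8, Milnor number mu = 8.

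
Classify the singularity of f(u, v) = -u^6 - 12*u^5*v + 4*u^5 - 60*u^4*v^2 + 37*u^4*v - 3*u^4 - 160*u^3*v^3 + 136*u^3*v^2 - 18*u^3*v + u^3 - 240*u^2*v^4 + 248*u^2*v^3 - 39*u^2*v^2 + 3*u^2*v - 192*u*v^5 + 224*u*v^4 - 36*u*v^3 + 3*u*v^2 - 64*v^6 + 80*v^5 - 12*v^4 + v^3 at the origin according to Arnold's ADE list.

E_8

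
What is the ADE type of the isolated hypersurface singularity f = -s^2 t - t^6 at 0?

D_{7}

The Hessian of f at 0 has rank 0. Corank 2; j^3 = -s^2*t has shape L^2 M (L != M), so D-series; mu = 7 gives D_7.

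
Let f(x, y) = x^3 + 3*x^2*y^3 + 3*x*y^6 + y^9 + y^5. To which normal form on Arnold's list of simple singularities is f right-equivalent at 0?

E_8

The Hessian of f at 0 is [[0, 0], [0, 0]] with rank 0, so corank 2. A Groebner basis of the Jacobian ideal J(f) in C{x,y} is {x^2/2 + x*y^3, y^4, x^3, x^2*y}; counting standard monomials gives mu = 8. Corank 2; j^3 = x^3 is a perfect cube, so E-series; the 5-jet and mu = 8 give E_8.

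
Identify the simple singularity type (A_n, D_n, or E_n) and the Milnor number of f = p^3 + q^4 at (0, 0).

The Hessian of f at 0 is [[0, 0], [0, 0]] with rank 0, so corank 2. A Groebner basis of the Jacobian ideal J(f) in C{p,q} is {q^3, p^2}; counting standard monomials gives mu = 6. Corank 2; j^3 = p^3 is a perfect cube, so E-series; the 4-jet and mu = 6 give E_6.

Type E_{6}, Milnor number mu = 6.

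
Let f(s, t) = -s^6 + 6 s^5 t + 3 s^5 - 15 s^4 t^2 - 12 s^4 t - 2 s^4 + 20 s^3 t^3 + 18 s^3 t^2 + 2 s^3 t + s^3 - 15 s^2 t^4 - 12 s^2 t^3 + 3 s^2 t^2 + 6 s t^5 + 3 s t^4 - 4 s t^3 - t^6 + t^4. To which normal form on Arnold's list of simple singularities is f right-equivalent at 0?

E_{6}

The Hessian of f at 0 has rank 0. Corank 2; j^3 = s^3 is a perfect cube, so E-series; the 4-jet and mu = 6 give E_6.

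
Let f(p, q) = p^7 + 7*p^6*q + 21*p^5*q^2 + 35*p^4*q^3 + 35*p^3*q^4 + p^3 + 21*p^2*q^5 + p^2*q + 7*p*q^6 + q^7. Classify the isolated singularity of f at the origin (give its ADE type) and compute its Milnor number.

Type D8, Milnor number mu = 8.

The Hessian of f at 0 is [[0, 0], [0, 0]] with rank 0, so corank 2. A Groebner basis of the Jacobian ideal J(f) in C{p,q} is {-p*q/7 + q^6, p*q^2, p^2 + p*q}; counting standard monomials gives mu = 8. Corank 2; j^3 = p^2*(p + q) has shape L^2 M (L != M), so D-series; mu = 8 gives D_8.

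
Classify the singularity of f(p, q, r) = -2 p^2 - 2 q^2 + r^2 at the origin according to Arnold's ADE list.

A_{1}

The Hessian of f at 0 has rank 3. Corank 0: nondegenerate Morse point, so A_1.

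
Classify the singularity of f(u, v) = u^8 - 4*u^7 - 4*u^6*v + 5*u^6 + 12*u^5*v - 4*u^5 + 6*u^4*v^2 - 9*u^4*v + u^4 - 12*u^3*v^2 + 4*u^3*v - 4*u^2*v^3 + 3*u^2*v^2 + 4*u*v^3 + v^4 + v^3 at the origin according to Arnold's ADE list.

E_6

The Hessian of f at 0 has rank 0. Corank 2; j^3 = v^3 is a perfect cube, so E-series; the 4-jet and mu = 6 give E_6.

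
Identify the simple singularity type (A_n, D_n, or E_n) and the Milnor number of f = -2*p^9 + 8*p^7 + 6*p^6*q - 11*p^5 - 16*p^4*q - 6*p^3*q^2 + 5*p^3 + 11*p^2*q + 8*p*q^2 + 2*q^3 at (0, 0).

Type D4, Milnor number mu = 4.

The Hessian of f at 0 has rank 0. Corank 2; j^3 = (p + q)*(5*p^2 + 6*p*q + 2*q^2) splits into three distinct lines over C (the quadratic factor has nonzero discriminant), so D_4.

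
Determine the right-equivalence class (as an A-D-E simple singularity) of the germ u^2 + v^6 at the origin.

A_5

The Hessian of f at 0 is [[2, 0], [0, 0]] with rank 1, so corank 1. A Groebner basis of the Jacobian ideal J(f) in C{u,v} is {v^5, u}; counting standard monomials gives mu = 5. Corank 1: A-series; mu = 5 gives A_5.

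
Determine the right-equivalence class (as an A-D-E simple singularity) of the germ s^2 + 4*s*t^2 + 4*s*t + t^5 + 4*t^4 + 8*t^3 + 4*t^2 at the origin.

The Hessian of f at 0 has rank 1. Corank 1: A-series; mu = 4 gives A_4.

A_4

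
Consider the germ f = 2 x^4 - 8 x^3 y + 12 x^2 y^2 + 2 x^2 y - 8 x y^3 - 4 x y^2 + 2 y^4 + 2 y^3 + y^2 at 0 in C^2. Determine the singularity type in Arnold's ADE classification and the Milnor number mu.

The Hessian of f at 0 is [[0, 0], [0, 2]] with rank 1, so corank 1. A Groebner basis of the Jacobian ideal J(f) in C{x,y} is {x^2 + y, x*y, y^2}; counting standard monomials gives mu = 3. Corank 1: A-series; mu = 3 gives A_3.

Type A_3, Milnor number mu = 3.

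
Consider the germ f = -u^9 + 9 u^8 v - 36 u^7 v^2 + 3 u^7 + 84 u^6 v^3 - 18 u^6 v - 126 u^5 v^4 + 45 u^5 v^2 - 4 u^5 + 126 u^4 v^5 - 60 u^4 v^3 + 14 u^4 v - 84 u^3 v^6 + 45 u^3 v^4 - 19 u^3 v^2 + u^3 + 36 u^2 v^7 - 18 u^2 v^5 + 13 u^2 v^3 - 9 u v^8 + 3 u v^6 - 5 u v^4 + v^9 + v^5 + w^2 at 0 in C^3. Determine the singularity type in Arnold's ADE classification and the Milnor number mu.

Type E8, Milnor number mu = 8.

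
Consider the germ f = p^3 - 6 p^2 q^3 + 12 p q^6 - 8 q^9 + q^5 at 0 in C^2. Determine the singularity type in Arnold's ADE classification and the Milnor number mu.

Type E_{8}, Milnor number mu = 8.

The Hessian of f at 0 has rank 0. Corank 2; j^3 = p^3 is a perfect cube, so E-series; the 5-jet and mu = 8 give E_8.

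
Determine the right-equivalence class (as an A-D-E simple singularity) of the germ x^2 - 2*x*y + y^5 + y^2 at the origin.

A4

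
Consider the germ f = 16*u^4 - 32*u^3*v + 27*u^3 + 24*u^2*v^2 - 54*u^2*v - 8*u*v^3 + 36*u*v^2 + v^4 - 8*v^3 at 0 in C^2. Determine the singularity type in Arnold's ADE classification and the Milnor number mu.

The Hessian of f at 0 is [[0, 0], [0, 0]] with rank 0, so corank 2. A Groebner basis of the Jacobian ideal J(f) in C{u,v} is {v^4, u*v^2 - 11*v^3/18, u^2 - 4*u*v/3 + 4*v^2/9}; counting standard monomials gives mu = 6. Corank 2; j^3 = (3*u - 2*v)^3 is a perfect cube, so E-series; the 4-jet and mu = 6 give E_6.

Type E_6, Milnor number mu = 6.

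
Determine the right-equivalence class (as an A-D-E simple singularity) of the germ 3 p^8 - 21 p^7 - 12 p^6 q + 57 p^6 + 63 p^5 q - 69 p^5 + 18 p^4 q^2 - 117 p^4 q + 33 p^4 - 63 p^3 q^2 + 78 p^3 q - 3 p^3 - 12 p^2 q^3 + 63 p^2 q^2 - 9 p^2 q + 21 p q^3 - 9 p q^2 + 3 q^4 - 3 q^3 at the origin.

The Hessian of f at 0 has rank 0. Corank 2; j^3 = -3*(p + q)^3 is a perfect cube, so E-series; the 4-jet and mu = 7 give E_7.

E_7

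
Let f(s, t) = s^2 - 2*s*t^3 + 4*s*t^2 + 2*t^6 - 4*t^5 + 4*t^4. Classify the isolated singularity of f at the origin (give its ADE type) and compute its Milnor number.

The Hessian of f at 0 has rank 1. Corank 1: A-series; mu = 5 gives A_5.

Type A5, Milnor number mu = 5.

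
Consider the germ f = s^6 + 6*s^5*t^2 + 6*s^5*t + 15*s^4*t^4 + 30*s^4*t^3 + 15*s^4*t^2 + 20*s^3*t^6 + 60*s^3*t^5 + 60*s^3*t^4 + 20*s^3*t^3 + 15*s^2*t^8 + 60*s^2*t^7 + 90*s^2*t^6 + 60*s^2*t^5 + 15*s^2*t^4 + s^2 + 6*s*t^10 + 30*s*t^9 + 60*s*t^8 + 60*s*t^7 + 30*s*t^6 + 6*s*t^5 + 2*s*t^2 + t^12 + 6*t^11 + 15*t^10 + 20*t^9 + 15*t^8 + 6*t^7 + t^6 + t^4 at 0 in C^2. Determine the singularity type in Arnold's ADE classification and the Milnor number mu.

Type A_{5}, Milnor number mu = 5.

The Hessian of f at 0 has rank 1. Corank 1: A-series; mu = 5 gives A_5.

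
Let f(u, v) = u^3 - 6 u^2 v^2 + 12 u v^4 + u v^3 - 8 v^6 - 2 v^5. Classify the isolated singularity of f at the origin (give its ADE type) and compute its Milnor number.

The Hessian of f at 0 is [[0, 0], [0, 0]] with rank 0, so corank 2. A Groebner basis of the Jacobian ideal J(f) in C{u,v} is {-u^2/4 + v^4 - v^3/12, u^3, u^2*v + u^2/12 + v^3/36, -u^2/2 + u*v^2 - v^3/6}; counting standard monomials gives mu = 7. Corank 2; j^3 = u^3 is a perfect cube, so E-series; the 4-jet and mu = 7 give E_7.

Type E7, Milnor number mu = 7.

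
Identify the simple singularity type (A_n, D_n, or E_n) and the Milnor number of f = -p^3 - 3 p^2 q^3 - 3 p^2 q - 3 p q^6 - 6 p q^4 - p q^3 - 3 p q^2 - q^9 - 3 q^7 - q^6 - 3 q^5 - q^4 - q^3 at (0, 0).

The Hessian of f at 0 has rank 0. Corank 2; j^3 = -(p + q)^3 is a perfect cube, so E-series; the 4-jet and mu = 7 give E_7.

Type E_7, Milnor number mu = 7.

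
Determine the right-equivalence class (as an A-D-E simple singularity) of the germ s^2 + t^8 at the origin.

A_7

The Hessian of f at 0 is [[2, 0], [0, 0]] with rank 1, so corank 1. A Groebner basis of the Jacobian ideal J(f) in C{s,t} is {t^7, s}; counting standard monomials gives mu = 7. Corank 1: A-series; mu = 7 gives A_7.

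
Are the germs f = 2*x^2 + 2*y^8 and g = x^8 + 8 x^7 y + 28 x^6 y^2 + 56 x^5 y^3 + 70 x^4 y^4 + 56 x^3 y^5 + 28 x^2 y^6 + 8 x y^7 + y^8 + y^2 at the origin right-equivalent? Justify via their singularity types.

Yes.

The Hessian of f at 0 has rank 1. Corank 1: A-series; mu = 7 gives A_7. The Hessian of g at 0 has rank 1. Corank 1: A-series; mu = 7 gives A_7. Both have type A_7, hence right-equivalent.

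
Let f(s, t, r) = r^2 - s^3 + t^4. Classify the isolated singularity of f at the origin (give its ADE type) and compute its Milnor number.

Type E6, Milnor number mu = 6.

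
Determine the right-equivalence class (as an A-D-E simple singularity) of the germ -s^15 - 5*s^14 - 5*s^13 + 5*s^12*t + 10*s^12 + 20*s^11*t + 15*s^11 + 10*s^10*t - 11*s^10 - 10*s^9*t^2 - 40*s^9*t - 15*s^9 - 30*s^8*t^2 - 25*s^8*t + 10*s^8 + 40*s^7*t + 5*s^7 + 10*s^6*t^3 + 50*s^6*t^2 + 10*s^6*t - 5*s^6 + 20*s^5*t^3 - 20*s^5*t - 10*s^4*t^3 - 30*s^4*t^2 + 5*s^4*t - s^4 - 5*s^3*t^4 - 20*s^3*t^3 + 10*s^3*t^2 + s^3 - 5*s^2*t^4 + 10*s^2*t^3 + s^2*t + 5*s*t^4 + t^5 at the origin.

D_6

The Hessian of f at 0 is [[0, 0], [0, 0]] with rank 0, so corank 2. A Groebner basis of the Jacobian ideal J(f) in C{s,t} is {-s*t/5 + t^4, s*t^2, s^2 + s*t}; counting standard monomials gives mu = 6. Corank 2; j^3 = s^2*(s + t) has shape L^2 M (L != M), so D-series; mu = 6 gives D_6.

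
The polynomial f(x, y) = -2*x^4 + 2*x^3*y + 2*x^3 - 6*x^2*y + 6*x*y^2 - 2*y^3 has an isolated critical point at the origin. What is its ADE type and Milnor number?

Type E_7, Milnor number mu = 7.

The Hessian of f at 0 is [[0, 0], [0, 0]] with rank 0, so corank 2. A Groebner basis of the Jacobian ideal J(f) in C{x,y} is {3*x^2 - 6*x*y + y^4 - y^3 + 3*y^2, x^3 - 3*x^2 + 6*x*y - 3*y^2, x^2*y - 3*x^2 + 6*x*y - 3*y^2, -2*x^2 + x*y^2 + 4*x*y - y^3/3 - 2*y^2}; counting standard monomials gives mu = 7. Corank 2; j^3 = 2*(x - y)^3 is a perfect cube, so E-series; the 4-jet and mu = 7 give E_7.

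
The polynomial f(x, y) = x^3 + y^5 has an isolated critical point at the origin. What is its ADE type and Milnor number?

The Hessian of f at 0 is [[0, 0], [0, 0]] with rank 0, so corank 2. A Groebner basis of the Jacobian ideal J(f) in C{x,y} is {y^4, x^2}; counting standard monomials gives mu = 8. Corank 2; j^3 = x^3 is a perfect cube, so E-series; the 5-jet and mu = 8 give E_8.

Type E_8, Milnor number mu = 8.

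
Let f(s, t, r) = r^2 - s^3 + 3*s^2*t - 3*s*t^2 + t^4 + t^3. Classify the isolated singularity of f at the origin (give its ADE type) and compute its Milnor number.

Type E_6, Milnor number mu = 6.

The Hessian of f at 0 is [[0, 0, 0], [0, 0, 0], [0, 0, 2]] with rank 1, so corank 2. A Groebner basis of the Jacobian ideal J(f) in C{s,t,r} is {t^3, s^2 - 2*s*t + t^2, r}; counting standard monomials gives mu = 6. Corank 2; j^3 = -(s - t)^3 is a perfect cube, so E-series; the 4-jet and mu = 6 give E_6.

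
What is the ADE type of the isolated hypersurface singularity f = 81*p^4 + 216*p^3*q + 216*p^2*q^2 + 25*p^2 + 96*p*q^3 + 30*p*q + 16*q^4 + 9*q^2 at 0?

The Hessian of f at 0 has rank 1. Corank 1: A-series; mu = 3 gives A_3.

A_3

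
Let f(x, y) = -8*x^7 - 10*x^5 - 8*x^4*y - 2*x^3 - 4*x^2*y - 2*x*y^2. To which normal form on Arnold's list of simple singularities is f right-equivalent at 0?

The Hessian of f at 0 is [[0, 0], [0, 0]] with rank 0, so corank 2. A Groebner basis of the Jacobian ideal J(f) in C{x,y} is {x*y/3 + y^4 + y^2/3, x*y^2 + y^3, x^2 + x*y/3 - 2*y^2/3}; counting standard monomials gives mu = 6. Corank 2; j^3 = -2*x*(x + y)^2 has shape L^2 M (L != M), so D-series; mu = 6 gives D_6.

D_6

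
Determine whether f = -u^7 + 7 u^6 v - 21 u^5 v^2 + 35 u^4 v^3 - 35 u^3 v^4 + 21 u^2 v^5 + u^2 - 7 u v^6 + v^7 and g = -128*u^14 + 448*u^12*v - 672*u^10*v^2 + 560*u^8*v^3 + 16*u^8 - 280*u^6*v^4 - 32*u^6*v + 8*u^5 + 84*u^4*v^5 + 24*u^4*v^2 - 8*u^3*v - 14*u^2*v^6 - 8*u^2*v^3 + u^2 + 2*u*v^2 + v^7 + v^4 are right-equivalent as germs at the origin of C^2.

Yes.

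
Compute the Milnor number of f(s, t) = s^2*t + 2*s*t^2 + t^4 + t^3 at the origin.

5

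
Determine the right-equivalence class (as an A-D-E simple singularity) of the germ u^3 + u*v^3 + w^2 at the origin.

The Hessian of f at 0 has rank 1. Corank 2; j^3 = u^3 is a perfect cube, so E-series; the 4-jet and mu = 7 give E_7.

E7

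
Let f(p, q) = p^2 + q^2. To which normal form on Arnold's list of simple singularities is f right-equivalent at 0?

The Hessian of f at 0 has rank 2. Corank 0: nondegenerate Morse point, so A_1.

A_{1}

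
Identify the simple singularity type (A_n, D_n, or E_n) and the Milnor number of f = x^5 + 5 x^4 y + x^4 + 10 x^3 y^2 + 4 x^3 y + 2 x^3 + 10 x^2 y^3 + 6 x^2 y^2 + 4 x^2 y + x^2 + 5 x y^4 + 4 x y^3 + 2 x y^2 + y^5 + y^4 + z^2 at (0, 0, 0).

Type A4, Milnor number mu = 4.

The Hessian of f at 0 has rank 2. Corank 1: A-series; mu = 4 gives A_4.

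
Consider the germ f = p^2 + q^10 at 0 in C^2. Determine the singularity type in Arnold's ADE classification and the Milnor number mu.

The Hessian of f at 0 has rank 1. Corank 1: A-series; mu = 9 gives A_9.

Type A_{9}, Milnor number mu = 9.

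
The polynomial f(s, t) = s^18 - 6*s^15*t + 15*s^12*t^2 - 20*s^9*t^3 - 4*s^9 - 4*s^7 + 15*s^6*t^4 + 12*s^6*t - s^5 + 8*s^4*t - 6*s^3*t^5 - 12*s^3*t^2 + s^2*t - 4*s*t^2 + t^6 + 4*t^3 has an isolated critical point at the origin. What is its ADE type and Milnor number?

The Hessian of f at 0 has rank 0. Corank 2; j^3 = t*(s - 2*t)^2 has shape L^2 M (L != M), so D-series; mu = 7 gives D_7.

Type D_{7}, Milnor number mu = 7.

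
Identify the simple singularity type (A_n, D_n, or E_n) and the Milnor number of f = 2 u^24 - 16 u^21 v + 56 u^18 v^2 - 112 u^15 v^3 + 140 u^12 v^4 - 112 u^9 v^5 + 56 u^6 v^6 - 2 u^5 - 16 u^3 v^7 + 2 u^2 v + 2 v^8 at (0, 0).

Type D_9, Milnor number mu = 9.

The Hessian of f at 0 has rank 0. Corank 2; j^3 = 2*u^2*v has shape L^2 M (L != M), so D-series; mu = 9 gives D_9.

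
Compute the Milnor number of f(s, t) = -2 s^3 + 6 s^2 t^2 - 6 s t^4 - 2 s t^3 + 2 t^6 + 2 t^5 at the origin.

7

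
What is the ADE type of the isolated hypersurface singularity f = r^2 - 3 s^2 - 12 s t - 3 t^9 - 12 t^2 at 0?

A_{8}

The Hessian of f at 0 is [[-6, -12, 0], [-12, -24, 0], [0, 0, 2]] with rank 2, so corank 1. A Groebner basis of the Jacobian ideal J(f) in C{s,t,r} is {t^8, s + 2*t, r}; counting standard monomials gives mu = 8. Corank 1: A-series; mu = 8 gives A_8.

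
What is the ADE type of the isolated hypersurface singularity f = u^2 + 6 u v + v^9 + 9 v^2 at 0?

The Hessian of f at 0 is [[2, 6], [6, 18]] with rank 1, so corank 1. A Groebner basis of the Jacobian ideal J(f) in C{u,v} is {v^8, u + 3*v}; counting standard monomials gives mu = 8. Corank 1: A-series; mu = 8 gives A_8.

A8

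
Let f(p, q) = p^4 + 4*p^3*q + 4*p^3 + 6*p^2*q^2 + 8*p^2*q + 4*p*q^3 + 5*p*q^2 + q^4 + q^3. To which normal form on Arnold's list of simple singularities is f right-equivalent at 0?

D_5

The Hessian of f at 0 is [[0, 0], [0, 0]] with rank 0, so corank 2. A Groebner basis of the Jacobian ideal J(f) in C{p,q} is {p*q^2 + 2*p*q + q^2, -4*p*q + q^3 - 2*q^2, p^2 + 3*p*q/2 + q^2/2}; counting standard monomials gives mu = 5. Corank 2; j^3 = (p + q)*(2*p + q)^2 has shape L^2 M (L != M), so D-series; mu = 5 gives D_5.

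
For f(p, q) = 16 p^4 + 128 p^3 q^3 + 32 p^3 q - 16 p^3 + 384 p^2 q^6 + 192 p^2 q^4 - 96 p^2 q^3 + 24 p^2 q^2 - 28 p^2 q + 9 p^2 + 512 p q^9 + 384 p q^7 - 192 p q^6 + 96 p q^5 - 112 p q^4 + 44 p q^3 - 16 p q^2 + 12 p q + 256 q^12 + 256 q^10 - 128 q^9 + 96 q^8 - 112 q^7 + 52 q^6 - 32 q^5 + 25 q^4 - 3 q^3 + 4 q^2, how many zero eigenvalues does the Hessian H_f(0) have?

1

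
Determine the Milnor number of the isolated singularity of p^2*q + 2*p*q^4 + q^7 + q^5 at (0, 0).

6

The Hessian of f at 0 is [[0, 0], [0, 0]] with rank 0, so corank 2. A Groebner basis of the Jacobian ideal J(f) in C{p,q} is {p*q + q^4, p*q^2, p^2 - 5*p*q}; counting standard monomials gives mu = 6. Corank 2; j^3 = p^2*q has shape L^2 M (L != M), so D-series; mu = 6 gives D_6.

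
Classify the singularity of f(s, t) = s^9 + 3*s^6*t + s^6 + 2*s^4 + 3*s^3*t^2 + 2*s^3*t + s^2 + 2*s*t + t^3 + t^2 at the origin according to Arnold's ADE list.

A_2

The Hessian of f at 0 is [[2, 2], [2, 2]] with rank 1, so corank 1. A Groebner basis of the Jacobian ideal J(f) in C{s,t} is {t^2, s + t}; counting standard monomials gives mu = 2. Corank 1: A-series; mu = 2 gives A_2.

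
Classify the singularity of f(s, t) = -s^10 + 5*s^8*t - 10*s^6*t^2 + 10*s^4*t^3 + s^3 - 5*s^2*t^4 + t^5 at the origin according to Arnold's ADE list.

The Hessian of f at 0 has rank 0. Corank 2; j^3 = s^3 is a perfect cube, so E-series; the 5-jet and mu = 8 give E_8.

E8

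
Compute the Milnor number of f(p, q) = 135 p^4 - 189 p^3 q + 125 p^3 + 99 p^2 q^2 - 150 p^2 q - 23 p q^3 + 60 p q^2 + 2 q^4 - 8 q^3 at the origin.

7

The Hessian of f at 0 is [[0, 0], [0, 0]] with rank 0, so corank 2. A Groebner basis of the Jacobian ideal J(f) in C{p,q} is {390625*p^2/3 - 312500*p*q/3 + q^4 + 125*q^3/9 + 62500*q^2/3, p^3 + 550*p^2/3 - 440*p*q/3 - 2*q^3/45 + 88*q^2/3, p^2*q + 2875*p^2/9 - 2300*p*q/9 - 17*q^3/135 + 460*q^2/9, 1250*p^2/3 + p*q^2 - 1000*p*q/3 - 16*q^3/45 + 200*q^2/3}; counting standard monomials gives mu = 7. Corank 2; j^3 = (5*p - 2*q)^3 is a perfect cube, so E-series; the 4-jet and mu = 7 give E_7.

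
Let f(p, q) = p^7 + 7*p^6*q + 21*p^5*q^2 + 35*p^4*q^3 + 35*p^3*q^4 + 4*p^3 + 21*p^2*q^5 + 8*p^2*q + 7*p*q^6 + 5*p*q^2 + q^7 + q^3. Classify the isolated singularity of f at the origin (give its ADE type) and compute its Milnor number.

Type D_{8}, Milnor number mu = 8.

The Hessian of f at 0 has rank 0. Corank 2; j^3 = (p + q)*(2*p + q)^2 has shape L^2 M (L != M), so D-series; mu = 8 gives D_8.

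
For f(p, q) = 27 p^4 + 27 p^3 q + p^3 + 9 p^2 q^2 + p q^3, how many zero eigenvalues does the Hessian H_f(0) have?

Hessian at 0 has rank 0.

2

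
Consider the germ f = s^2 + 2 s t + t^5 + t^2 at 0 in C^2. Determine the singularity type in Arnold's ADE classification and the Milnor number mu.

The Hessian of f at 0 has rank 1. Corank 1: A-series; mu = 4 gives A_4.

Type A_{4}, Milnor number mu = 4.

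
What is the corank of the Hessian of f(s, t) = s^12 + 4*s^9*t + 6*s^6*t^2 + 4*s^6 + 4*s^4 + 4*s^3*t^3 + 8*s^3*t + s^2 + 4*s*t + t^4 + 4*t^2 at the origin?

1

Hessian at 0 has rank 1.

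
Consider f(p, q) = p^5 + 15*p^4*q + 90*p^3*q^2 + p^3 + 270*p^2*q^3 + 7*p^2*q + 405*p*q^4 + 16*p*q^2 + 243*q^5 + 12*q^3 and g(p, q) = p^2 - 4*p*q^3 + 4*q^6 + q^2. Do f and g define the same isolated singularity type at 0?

The Hessian of f at 0 has rank 0. Corank 2; j^3 = (p + 2*q)^2*(p + 3*q) has shape L^2 M (L != M), so D-series; mu = 6 gives D_6. The Hessian of g at 0 has rank 2. Corank 0: nondegenerate Morse point, so A_1. f is D_6 but g is A_1, hence not right-equivalent.

No.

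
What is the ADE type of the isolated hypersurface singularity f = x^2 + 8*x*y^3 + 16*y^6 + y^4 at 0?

The Hessian of f at 0 has rank 1. Corank 1: A-series; mu = 3 gives A_3.

A_3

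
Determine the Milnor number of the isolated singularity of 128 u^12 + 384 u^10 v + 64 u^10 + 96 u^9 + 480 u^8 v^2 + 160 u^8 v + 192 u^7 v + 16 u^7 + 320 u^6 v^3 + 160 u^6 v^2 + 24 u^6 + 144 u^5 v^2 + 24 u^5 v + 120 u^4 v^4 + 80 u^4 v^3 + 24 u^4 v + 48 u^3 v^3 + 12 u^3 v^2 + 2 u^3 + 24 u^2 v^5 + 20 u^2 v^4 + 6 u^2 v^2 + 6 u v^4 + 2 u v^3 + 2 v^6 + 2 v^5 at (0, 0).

7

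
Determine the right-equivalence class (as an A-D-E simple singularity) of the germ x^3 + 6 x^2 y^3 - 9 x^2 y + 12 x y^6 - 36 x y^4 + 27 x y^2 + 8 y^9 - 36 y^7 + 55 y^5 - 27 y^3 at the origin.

E_8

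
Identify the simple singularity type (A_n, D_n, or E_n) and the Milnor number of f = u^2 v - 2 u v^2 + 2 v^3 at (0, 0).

Type D_4, Milnor number mu = 4.

The Hessian of f at 0 is [[0, 0], [0, 0]] with rank 0, so corank 2. A Groebner basis of the Jacobian ideal J(f) in C{u,v} is {v^3, u^2 + 2*v^2, u*v - v^2}; counting standard monomials gives mu = 4. Corank 2; j^3 = v*(u^2 - 2*u*v + 2*v^2) splits into three distinct lines over C (the quadratic factor has nonzero discriminant), so D_4.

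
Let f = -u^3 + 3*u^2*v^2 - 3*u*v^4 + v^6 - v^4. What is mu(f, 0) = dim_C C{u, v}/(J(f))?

The Hessian of f at 0 is [[0, 0], [0, 0]] with rank 0, so corank 2. A Groebner basis of the Jacobian ideal J(f) in C{u,v} is {u^3, u^2*v, -u^2/2 + u*v^2, v^3}; counting standard monomials gives mu = 6. Corank 2; j^3 = -u^3 is a perfect cube, so E-series; the 4-jet and mu = 6 give E_6.

6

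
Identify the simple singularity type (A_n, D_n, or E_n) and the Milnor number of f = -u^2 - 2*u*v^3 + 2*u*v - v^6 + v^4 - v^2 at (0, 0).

Type A3, Milnor number mu = 3.

The Hessian of f at 0 is [[-2, 2], [2, -2]] with rank 1, so corank 1. A Groebner basis of the Jacobian ideal J(f) in C{u,v} is {v^3, u - v}; counting standard monomials gives mu = 3. Corank 1: A-series; mu = 3 gives A_3.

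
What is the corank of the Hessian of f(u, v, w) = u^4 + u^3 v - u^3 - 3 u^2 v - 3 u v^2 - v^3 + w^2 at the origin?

The Hessian at 0 is [[0, 0, 0], [0, 0, 0], [0, 0, 2]] of rank 1; hence corank 2.

2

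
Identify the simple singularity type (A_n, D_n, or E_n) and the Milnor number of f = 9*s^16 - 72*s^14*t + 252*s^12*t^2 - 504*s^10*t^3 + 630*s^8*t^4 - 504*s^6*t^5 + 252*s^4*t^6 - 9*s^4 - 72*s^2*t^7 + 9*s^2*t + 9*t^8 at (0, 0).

The Hessian of f at 0 is [[0, 0], [0, 0]] with rank 0, so corank 2. A Groebner basis of the Jacobian ideal J(f) in C{s,t} is {s^2/8 + t^7, s^3, s*t}; counting standard monomials gives mu = 9. Corank 2; j^3 = 9*s^2*t has shape L^2 M (L != M), so D-series; mu = 9 gives D_9.

Type D_9, Milnor number mu = 9.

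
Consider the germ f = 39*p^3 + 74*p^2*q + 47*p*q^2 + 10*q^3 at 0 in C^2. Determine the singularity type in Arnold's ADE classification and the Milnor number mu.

The Hessian of f at 0 is [[0, 0], [0, 0]] with rank 0, so corank 2. A Groebner basis of the Jacobian ideal J(f) in C{p,q} is {q^3, p^2 - 11*q^2/23, p*q + 16*q^2/23}; counting standard monomials gives mu = 4. Corank 2; j^3 = (3*p + 2*q)*(13*p^2 + 16*p*q + 5*q^2) splits into three distinct lines over C (the quadratic factor has nonzero discriminant), so D_4.

Type D_4, Milnor number mu = 4.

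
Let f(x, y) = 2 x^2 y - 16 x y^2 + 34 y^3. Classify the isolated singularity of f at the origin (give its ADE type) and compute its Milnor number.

Type D_{4}, Milnor number mu = 4.

The Hessian of f at 0 is [[0, 0], [0, 0]] with rank 0, so corank 2. A Groebner basis of the Jacobian ideal J(f) in C{x,y} is {y^3, x^2 - 13*y^2, x*y - 4*y^2}; counting standard monomials gives mu = 4. Corank 2; j^3 = 2*y*(x^2 - 8*x*y + 17*y^2) splits into three distinct lines over C (the quadratic factor has nonzero discriminant), so D_4.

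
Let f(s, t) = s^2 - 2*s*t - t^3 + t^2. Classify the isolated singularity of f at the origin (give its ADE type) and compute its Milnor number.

The Hessian of f at 0 has rank 1. Corank 1: A-series; mu = 2 gives A_2.

Type A_2, Milnor number mu = 2.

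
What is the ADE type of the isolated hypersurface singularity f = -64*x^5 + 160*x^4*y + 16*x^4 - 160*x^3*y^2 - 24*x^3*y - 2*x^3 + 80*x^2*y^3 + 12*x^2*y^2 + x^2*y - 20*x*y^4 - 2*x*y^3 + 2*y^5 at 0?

D6

The Hessian of f at 0 has rank 0. Corank 2; j^3 = -x^2*(2*x - y) has shape L^2 M (L != M), so D-series; mu = 6 gives D_6.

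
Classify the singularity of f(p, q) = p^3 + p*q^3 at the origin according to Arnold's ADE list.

E_7

The Hessian of f at 0 has rank 0. Corank 2; j^3 = p^3 is a perfect cube, so E-series; the 4-jet and mu = 7 give E_7.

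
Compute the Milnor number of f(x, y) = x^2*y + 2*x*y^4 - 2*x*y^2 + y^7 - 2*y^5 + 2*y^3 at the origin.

4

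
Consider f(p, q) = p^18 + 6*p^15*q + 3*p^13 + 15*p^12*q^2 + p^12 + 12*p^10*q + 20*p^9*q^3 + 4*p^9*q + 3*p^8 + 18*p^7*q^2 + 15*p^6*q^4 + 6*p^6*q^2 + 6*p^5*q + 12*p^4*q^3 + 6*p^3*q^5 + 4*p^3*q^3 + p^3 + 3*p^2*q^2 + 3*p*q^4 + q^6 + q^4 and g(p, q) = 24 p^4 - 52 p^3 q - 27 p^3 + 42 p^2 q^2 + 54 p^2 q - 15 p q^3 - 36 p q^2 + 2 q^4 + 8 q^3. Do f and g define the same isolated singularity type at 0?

The Hessian of f at 0 is [[0, 0], [0, 0]] with rank 0, so corank 2. A Groebner basis of the Jacobian ideal J(f) in C{p,q} is {p^3, p^2*q, p^2/2 + p*q^2, q^3}; counting standard monomials gives mu = 6. Corank 2; j^3 = p^3 is a perfect cube, so E-series; the 4-jet and mu = 6 give E_6. The Hessian of g at 0 is [[0, 0], [0, 0]] with rank 0, so corank 2. A Groebner basis of the Jacobian ideal J(g) in C{p,q} is {19683*p^2/4 - 6561*p*q + q^4 - 27*q^3/4 + 2187*q^2, p^3 - 189*p^2/2 + 126*p*q - q^3/6 - 42*q^2, p^2*q - 405*p^2/4 + 135*p*q - 11*q^3/36 - 45*q^2, -81*p^2 + p*q^2 + 108*p*q - 5*q^3/9 - 36*q^2}; counting standard monomials gives mu = 7. Corank 2; j^3 = -(3*p - 2*q)^3 is a perfect cube, so E-series; the 4-jet and mu = 7 give E_7. f is E_6 but g is E_7, hence not right-equivalent.

No.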